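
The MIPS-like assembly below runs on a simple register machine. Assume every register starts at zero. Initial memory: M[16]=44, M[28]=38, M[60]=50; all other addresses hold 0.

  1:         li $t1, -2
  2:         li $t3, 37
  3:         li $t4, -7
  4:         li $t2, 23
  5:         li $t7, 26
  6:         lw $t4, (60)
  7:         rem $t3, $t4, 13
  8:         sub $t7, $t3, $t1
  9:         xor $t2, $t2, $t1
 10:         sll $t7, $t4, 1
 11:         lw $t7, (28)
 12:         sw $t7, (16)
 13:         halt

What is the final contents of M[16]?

38

after li $t1, -2: $t1=-2
after li $t3, 37: $t3=37
after li $t4, -7: $t4=-7
after li $t2, 23: $t2=23
after li $t7, 26: $t7=26
after lw $t4, (60): $t4=M[60]=50
after rem $t3, $t4, 13: $t3=50%13=11
after sub $t7, $t3, $t1: $t7=11-(-2)=13
after xor $t2, $t2, $t1: $t2=23^(-2)=-23
after sll $t7, $t4, 1: $t7=50<<1=100
after lw $t7, (28): $t7=M[28]=38
sw $t7, (16) → M[16]=38
halt.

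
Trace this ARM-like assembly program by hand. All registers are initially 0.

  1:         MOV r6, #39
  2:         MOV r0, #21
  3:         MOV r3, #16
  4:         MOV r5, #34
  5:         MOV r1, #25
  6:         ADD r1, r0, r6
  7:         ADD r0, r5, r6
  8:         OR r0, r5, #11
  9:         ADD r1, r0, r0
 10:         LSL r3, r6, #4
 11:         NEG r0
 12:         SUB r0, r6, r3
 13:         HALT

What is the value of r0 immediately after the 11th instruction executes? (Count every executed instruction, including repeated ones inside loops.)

-43

after MOV r6, #39: r6=39
after MOV r0, #21: r0=21
after MOV r3, #16: r3=16
after MOV r5, #34: r5=34
after MOV r1, #25: r1=25
after ADD r1, r0, r6: r1=21+39=60
after ADD r0, r5, r6: r0=34+39=73
after OR r0, r5, #11: r0=34|11=43
after ADD r1, r0, r0: r1=43+43=86
after LSL r3, r6, #4: r3=39<<4=624
after NEG r0: r0=-(43)=-43
After step 11: r0 = -43.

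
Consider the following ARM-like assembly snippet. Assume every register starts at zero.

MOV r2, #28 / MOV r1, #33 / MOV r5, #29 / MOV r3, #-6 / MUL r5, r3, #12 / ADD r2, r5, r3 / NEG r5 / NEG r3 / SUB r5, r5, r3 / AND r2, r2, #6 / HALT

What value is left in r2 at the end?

MOV r2, #28 → r2=28
MOV r1, #33 → r1=33
MOV r5, #29 → r5=29
MOV r3, #-6 → r3=-6
MUL r5, r3, #12 → r5=(-6)*12=-72
ADD r2, r5, r3 → r2=(-72)+(-6)=-78
NEG r5 → r5=-(-72)=72
NEG r3 → r3=-(-6)=6
SUB r5, r5, r3 → r5=72-6=66
AND r2, r2, #6 → r2=(-78)&6=2
halt.

2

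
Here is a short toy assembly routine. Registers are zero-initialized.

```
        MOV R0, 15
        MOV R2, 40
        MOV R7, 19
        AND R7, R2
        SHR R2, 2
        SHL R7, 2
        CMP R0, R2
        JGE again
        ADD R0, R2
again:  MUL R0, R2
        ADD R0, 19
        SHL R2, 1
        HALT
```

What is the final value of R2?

MOV R0, 15 → R0=15
MOV R2, 40 → R2=40
MOV R7, 19 → R7=19
AND R7, R2 → R7=19&40=0
SHR R2, 2 → R2=40>>2=10
SHL R7, 2 → R7=0<<2=0
CMP R0, R2  (cmp 15,10)
JGE again: taken
MUL R0, R2 → R0=15*10=150
ADD R0, 19 → R0=150+19=169
SHL R2, 1 → R2=10<<1=20
halt.

20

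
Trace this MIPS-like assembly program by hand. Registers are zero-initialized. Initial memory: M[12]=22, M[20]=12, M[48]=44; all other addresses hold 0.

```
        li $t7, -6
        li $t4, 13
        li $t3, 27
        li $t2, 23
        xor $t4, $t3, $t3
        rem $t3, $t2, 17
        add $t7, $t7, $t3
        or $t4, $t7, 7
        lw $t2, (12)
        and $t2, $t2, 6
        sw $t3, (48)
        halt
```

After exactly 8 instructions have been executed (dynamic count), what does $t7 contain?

0

after li $t7, -6: $t7=-6
after li $t4, 13: $t4=13
after li $t3, 27: $t3=27
after li $t2, 23: $t2=23
after xor $t4, $t3, $t3: $t4=27^27=0
after rem $t3, $t2, 17: $t3=23%17=6
after add $t7, $t7, $t3: $t7=(-6)+6=0
after or $t4, $t7, 7: $t4=0|7=7
After step 8: $t7 = 0.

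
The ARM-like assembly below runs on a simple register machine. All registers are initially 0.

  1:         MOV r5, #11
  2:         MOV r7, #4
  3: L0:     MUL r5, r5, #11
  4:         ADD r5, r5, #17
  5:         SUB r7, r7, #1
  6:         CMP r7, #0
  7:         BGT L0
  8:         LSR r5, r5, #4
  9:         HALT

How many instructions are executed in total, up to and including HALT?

24

after MOV r5, #11: r5=11
after MOV r7, #4: r7=4
after MUL r5, r5, #11: r5=11*11=121
after ADD r5, r5, #17: r5=121+17=138
after SUB r7, r7, #1: r7=4-1=3
CMP r7, #0  (cmp 3,0)
BGT L0: taken
after MUL r5, r5, #11: r5=138*11=1518
after ADD r5, r5, #17: r5=1518+17=1535
after SUB r7, r7, #1: r7=3-1=2
CMP r7, #0  (cmp 2,0)
BGT L0: taken
after MUL r5, r5, #11: r5=1535*11=16885
after ADD r5, r5, #17: r5=16885+17=16902
after SUB r7, r7, #1: r7=2-1=1
CMP r7, #0  (cmp 1,0)
BGT L0: taken
after MUL r5, r5, #11: r5=16902*11=185922
after ADD r5, r5, #17: r5=185922+17=185939
after SUB r7, r7, #1: r7=1-1=0
CMP r7, #0  (cmp 0,0)
BGT L0: not taken
after LSR r5, r5, #4: r5=185939>>4=11621
halt.
Total executed instructions: 24.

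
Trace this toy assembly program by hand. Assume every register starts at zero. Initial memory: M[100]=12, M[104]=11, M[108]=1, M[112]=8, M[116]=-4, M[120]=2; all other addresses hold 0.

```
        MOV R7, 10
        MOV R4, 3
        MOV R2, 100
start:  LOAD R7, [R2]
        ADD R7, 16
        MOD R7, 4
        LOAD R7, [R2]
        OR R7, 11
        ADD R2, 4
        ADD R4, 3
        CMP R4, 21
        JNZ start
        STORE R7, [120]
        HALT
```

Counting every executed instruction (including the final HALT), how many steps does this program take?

59

after MOV R7, 10: R7=10
after MOV R4, 3: R4=3
after MOV R2, 100: R2=100
after LOAD R7, [R2]: R7=M[100]=12
after ADD R7, 16: R7=12+16=28
after MOD R7, 4: R7=28%4=0
after LOAD R7, [R2]: R7=M[100]=12
after OR R7, 11: R7=12|11=15
after ADD R2, 4: R2=100+4=104
after ADD R4, 3: R4=3+3=6
CMP R4, 21  (cmp 6,21)
JNZ start: taken
after LOAD R7, [R2]: R7=M[104]=11
after ADD R7, 16: R7=11+16=27
after MOD R7, 4: R7=27%4=3
after LOAD R7, [R2]: R7=M[104]=11
after OR R7, 11: R7=11|11=11
after ADD R2, 4: R2=104+4=108
after ADD R4, 3: R4=6+3=9
CMP R4, 21  (cmp 9,21)
JNZ start: taken
after LOAD R7, [R2]: R7=M[108]=1
after ADD R7, 16: R7=1+16=17
after MOD R7, 4: R7=17%4=1
after LOAD R7, [R2]: R7=M[108]=1
after OR R7, 11: R7=1|11=11
after ADD R2, 4: R2=108+4=112
after ADD R4, 3: R4=9+3=12
CMP R4, 21  (cmp 12,21)
JNZ start: taken
after LOAD R7, [R2]: R7=M[112]=8
after ADD R7, 16: R7=8+16=24
after MOD R7, 4: R7=24%4=0
after LOAD R7, [R2]: R7=M[112]=8
after OR R7, 11: R7=8|11=11
after ADD R2, 4: R2=112+4=116
after ADD R4, 3: R4=12+3=15
CMP R4, 21  (cmp 15,21)
JNZ start: taken
after LOAD R7, [R2]: R7=M[116]=-4
after ADD R7, 16: R7=(-4)+16=12
after MOD R7, 4: R7=12%4=0
after LOAD R7, [R2]: R7=M[116]=-4
after OR R7, 11: R7=(-4)|11=-1
after ADD R2, 4: R2=116+4=120
after ADD R4, 3: R4=15+3=18
CMP R4, 21  (cmp 18,21)
JNZ start: taken
after LOAD R7, [R2]: R7=M[120]=2
after ADD R7, 16: R7=2+16=18
after MOD R7, 4: R7=18%4=2
after LOAD R7, [R2]: R7=M[120]=2
after OR R7, 11: R7=2|11=11
after ADD R2, 4: R2=120+4=124
after ADD R4, 3: R4=18+3=21
CMP R4, 21  (cmp 21,21)
JNZ start: not taken
STORE R7, [120] → M[120]=11
halt.
Total executed instructions: 59.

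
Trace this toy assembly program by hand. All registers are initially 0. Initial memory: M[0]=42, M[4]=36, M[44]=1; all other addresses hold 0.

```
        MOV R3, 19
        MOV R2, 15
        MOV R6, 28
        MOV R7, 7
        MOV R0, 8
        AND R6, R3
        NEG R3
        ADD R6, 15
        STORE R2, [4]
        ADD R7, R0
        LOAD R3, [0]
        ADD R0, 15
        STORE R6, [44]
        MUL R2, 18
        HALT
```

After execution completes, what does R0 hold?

23

MOV R3, 19 → R3=19
MOV R2, 15 → R2=15
MOV R6, 28 → R6=28
MOV R7, 7 → R7=7
MOV R0, 8 → R0=8
AND R6, R3 → R6=28&19=16
NEG R3 → R3=-(19)=-19
ADD R6, 15 → R6=16+15=31
STORE R2, [4] → M[4]=15
ADD R7, R0 → R7=7+8=15
LOAD R3, [0] → R3=M[0]=42
ADD R0, 15 → R0=8+15=23
STORE R6, [44] → M[44]=31
MUL R2, 18 → R2=15*18=270
halt.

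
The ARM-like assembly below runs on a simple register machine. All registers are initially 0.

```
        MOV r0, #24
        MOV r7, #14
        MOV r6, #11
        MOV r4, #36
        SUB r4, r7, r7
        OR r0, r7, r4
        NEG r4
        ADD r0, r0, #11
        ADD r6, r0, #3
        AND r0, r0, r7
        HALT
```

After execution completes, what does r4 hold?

0

MOV r0, #24 → r0=24
MOV r7, #14 → r7=14
MOV r6, #11 → r6=11
MOV r4, #36 → r4=36
SUB r4, r7, r7 → r4=14-14=0
OR r0, r7, r4 → r0=14|0=14
NEG r4 → r4=-(0)=0
ADD r0, r0, #11 → r0=14+11=25
ADD r6, r0, #3 → r6=25+3=28
AND r0, r0, r7 → r0=25&14=8
halt.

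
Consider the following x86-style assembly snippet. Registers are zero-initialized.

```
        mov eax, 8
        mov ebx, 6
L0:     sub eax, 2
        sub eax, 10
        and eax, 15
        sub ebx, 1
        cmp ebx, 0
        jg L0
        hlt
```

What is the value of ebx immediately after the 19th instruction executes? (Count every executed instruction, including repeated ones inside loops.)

mov eax, 8 → eax=8
mov ebx, 6 → ebx=6
sub eax, 2 → eax=8-2=6
sub eax, 10 → eax=6-10=-4
and eax, 15 → eax=(-4)&15=12
sub ebx, 1 → ebx=6-1=5
cmp ebx, 0  (cmp 5,0)
jg L0: taken
sub eax, 2 → eax=12-2=10
sub eax, 10 → eax=10-10=0
and eax, 15 → eax=0&15=0
sub ebx, 1 → ebx=5-1=4
cmp ebx, 0  (cmp 4,0)
jg L0: taken
sub eax, 2 → eax=0-2=-2
sub eax, 10 → eax=(-2)-10=-12
and eax, 15 → eax=(-12)&15=4
sub ebx, 1 → ebx=4-1=3
cmp ebx, 0  (cmp 3,0)
After step 19: ebx = 3.

3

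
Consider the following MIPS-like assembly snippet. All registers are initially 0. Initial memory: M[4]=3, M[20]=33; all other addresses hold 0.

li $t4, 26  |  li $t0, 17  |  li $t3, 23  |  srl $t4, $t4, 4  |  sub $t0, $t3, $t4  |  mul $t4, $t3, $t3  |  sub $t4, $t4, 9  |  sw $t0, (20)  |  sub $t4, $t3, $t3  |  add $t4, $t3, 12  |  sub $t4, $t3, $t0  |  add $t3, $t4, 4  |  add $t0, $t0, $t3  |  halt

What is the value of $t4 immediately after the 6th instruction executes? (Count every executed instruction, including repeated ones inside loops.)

li $t4, 26 → $t4=26
li $t0, 17 → $t0=17
li $t3, 23 → $t3=23
srl $t4, $t4, 4 → $t4=26>>4=1
sub $t0, $t3, $t4 → $t0=23-1=22
mul $t4, $t3, $t3 → $t4=23*23=529
After step 6: $t4 = 529.

529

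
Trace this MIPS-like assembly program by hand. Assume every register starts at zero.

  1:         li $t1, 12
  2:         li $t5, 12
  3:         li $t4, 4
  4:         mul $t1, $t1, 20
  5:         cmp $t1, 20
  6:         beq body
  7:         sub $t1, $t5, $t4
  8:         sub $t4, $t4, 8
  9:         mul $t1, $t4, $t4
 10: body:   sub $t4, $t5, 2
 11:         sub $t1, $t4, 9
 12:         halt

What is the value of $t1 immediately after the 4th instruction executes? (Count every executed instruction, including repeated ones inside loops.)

240

li $t1, 12 → $t1=12
li $t5, 12 → $t5=12
li $t4, 4 → $t4=4
mul $t1, $t1, 20 → $t1=12*20=240
After step 4: $t1 = 240.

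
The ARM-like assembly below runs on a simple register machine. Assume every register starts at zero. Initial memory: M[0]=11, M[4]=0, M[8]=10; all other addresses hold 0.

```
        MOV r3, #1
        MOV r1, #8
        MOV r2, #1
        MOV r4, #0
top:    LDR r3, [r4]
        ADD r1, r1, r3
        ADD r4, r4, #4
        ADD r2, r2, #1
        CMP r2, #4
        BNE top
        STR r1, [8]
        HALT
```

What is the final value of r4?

12

MOV r3, #1 → r3=1
MOV r1, #8 → r1=8
MOV r2, #1 → r2=1
MOV r4, #0 → r4=0
LDR r3, [r4] → r3=M[0]=11
ADD r1, r1, r3 → r1=8+11=19
ADD r4, r4, #4 → r4=0+4=4
ADD r2, r2, #1 → r2=1+1=2
CMP r2, #4  (cmp 2,4)
BNE top: taken
LDR r3, [r4] → r3=M[4]=0
ADD r1, r1, r3 → r1=19+0=19
ADD r4, r4, #4 → r4=4+4=8
ADD r2, r2, #1 → r2=2+1=3
CMP r2, #4  (cmp 3,4)
BNE top: taken
LDR r3, [r4] → r3=M[8]=10
ADD r1, r1, r3 → r1=19+10=29
ADD r4, r4, #4 → r4=8+4=12
ADD r2, r2, #1 → r2=3+1=4
CMP r2, #4  (cmp 4,4)
BNE top: not taken
STR r1, [8] → M[8]=29
halt.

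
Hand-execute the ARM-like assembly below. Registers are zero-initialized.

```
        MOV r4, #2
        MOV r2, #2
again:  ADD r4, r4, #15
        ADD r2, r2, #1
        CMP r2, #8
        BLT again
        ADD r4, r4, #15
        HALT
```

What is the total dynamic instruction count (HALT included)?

r4=2
r2=2
r4=2+15=17
r2=2+1=3
CMP r2, #8  (cmp 3,8)
BLT again: taken
r4=17+15=32
r2=3+1=4
CMP r2, #8  (cmp 4,8)
BLT again: taken
r4=32+15=47
r2=4+1=5
CMP r2, #8  (cmp 5,8)
BLT again: taken
r4=47+15=62
r2=5+1=6
CMP r2, #8  (cmp 6,8)
BLT again: taken
r4=62+15=77
r2=6+1=7
CMP r2, #8  (cmp 7,8)
BLT again: taken
r4=77+15=92
r2=7+1=8
CMP r2, #8  (cmp 8,8)
BLT again: not taken
r4=92+15=107
halt.
Total executed instructions: 28.

28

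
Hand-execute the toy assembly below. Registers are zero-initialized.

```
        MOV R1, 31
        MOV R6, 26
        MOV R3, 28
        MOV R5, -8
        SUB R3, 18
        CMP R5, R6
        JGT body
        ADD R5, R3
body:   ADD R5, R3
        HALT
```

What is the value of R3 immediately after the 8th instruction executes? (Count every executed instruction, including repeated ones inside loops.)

10

R1=31
R6=26
R3=28
R5=-8
R3=28-18=10
CMP R5, R6  (cmp -8,26)
JGT body: not taken
R5=(-8)+10=2
After step 8: R3 = 10.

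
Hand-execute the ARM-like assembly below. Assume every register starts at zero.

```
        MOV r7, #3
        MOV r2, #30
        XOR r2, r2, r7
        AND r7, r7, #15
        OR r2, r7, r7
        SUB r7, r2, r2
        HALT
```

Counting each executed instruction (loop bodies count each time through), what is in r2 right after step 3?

29

after MOV r7, #3: r7=3
after MOV r2, #30: r2=30
after XOR r2, r2, r7: r2=30^3=29
After step 3: r2 = 29.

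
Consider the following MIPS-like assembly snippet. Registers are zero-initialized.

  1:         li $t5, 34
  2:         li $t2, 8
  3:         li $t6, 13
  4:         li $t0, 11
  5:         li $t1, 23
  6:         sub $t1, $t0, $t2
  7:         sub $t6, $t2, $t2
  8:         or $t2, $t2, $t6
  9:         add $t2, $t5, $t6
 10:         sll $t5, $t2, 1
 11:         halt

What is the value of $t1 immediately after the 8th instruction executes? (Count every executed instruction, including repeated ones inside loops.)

3

$t5=34
$t2=8
$t6=13
$t0=11
$t1=23
$t1=11-8=3
$t6=8-8=0
$t2=8|0=8
After step 8: $t1 = 3.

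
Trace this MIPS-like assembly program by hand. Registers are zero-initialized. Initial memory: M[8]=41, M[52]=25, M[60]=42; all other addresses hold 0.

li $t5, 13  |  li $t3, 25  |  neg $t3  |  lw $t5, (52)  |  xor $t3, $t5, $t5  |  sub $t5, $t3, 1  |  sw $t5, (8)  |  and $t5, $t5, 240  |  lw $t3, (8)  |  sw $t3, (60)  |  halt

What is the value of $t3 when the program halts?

$t5=13
$t3=25
$t3=-(25)=-25
$t5=M[52]=25
$t3=25^25=0
$t5=0-1=-1
sw $t5, (8) → M[8]=-1
$t5=(-1)&240=240
$t3=M[8]=-1
sw $t3, (60) → M[60]=-1
halt.

-1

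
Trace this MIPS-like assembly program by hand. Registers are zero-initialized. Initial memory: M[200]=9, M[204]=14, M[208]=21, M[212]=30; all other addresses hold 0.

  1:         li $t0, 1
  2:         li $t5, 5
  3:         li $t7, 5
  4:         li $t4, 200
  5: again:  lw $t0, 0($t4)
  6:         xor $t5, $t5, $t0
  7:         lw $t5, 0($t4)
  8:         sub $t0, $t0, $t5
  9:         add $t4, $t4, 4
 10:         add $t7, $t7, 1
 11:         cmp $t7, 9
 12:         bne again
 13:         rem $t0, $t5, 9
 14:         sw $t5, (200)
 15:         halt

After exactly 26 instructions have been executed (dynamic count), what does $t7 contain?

8

after li $t0, 1: $t0=1
after li $t5, 5: $t5=5
after li $t7, 5: $t7=5
after li $t4, 200: $t4=200
after lw $t0, 0($t4): $t0=M[200]=9
after xor $t5, $t5, $t0: $t5=5^9=12
after lw $t5, 0($t4): $t5=M[200]=9
after sub $t0, $t0, $t5: $t0=9-9=0
after add $t4, $t4, 4: $t4=200+4=204
after add $t7, $t7, 1: $t7=5+1=6
cmp $t7, 9  (cmp 6,9)
bne again: taken
after lw $t0, 0($t4): $t0=M[204]=14
after xor $t5, $t5, $t0: $t5=9^14=7
after lw $t5, 0($t4): $t5=M[204]=14
after sub $t0, $t0, $t5: $t0=14-14=0
after add $t4, $t4, 4: $t4=204+4=208
after add $t7, $t7, 1: $t7=6+1=7
cmp $t7, 9  (cmp 7,9)
bne again: taken
after lw $t0, 0($t4): $t0=M[208]=21
after xor $t5, $t5, $t0: $t5=14^21=27
after lw $t5, 0($t4): $t5=M[208]=21
after sub $t0, $t0, $t5: $t0=21-21=0
after add $t4, $t4, 4: $t4=208+4=212
after add $t7, $t7, 1: $t7=7+1=8
After step 26: $t7 = 8.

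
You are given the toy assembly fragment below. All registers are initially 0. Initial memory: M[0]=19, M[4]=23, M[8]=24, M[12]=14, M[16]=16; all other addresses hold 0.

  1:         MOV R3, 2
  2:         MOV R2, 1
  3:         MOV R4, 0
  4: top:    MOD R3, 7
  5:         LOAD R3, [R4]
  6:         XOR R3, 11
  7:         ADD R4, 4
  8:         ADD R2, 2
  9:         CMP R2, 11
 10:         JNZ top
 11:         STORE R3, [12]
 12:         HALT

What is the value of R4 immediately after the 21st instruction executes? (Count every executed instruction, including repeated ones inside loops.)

R3=2
R2=1
R4=0
R3=2%7=2
R3=M[0]=19
R3=19^11=24
R4=0+4=4
R2=1+2=3
CMP R2, 11  (cmp 3,11)
JNZ top: taken
R3=24%7=3
R3=M[4]=23
R3=23^11=28
R4=4+4=8
R2=3+2=5
CMP R2, 11  (cmp 5,11)
JNZ top: taken
R3=28%7=0
R3=M[8]=24
R3=24^11=19
R4=8+4=12
After step 21: R4 = 12.

12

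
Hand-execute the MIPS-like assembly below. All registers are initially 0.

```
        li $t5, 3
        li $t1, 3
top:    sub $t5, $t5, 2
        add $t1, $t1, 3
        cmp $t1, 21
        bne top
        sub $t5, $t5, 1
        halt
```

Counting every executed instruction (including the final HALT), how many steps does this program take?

li $t5, 3 → $t5=3
li $t1, 3 → $t1=3
sub $t5, $t5, 2 → $t5=3-2=1
add $t1, $t1, 3 → $t1=3+3=6
cmp $t1, 21  (cmp 6,21)
bne top: taken
sub $t5, $t5, 2 → $t5=1-2=-1
add $t1, $t1, 3 → $t1=6+3=9
cmp $t1, 21  (cmp 9,21)
bne top: taken
sub $t5, $t5, 2 → $t5=(-1)-2=-3
add $t1, $t1, 3 → $t1=9+3=12
cmp $t1, 21  (cmp 12,21)
bne top: taken
sub $t5, $t5, 2 → $t5=(-3)-2=-5
add $t1, $t1, 3 → $t1=12+3=15
cmp $t1, 21  (cmp 15,21)
bne top: taken
sub $t5, $t5, 2 → $t5=(-5)-2=-7
add $t1, $t1, 3 → $t1=15+3=18
cmp $t1, 21  (cmp 18,21)
bne top: taken
sub $t5, $t5, 2 → $t5=(-7)-2=-9
add $t1, $t1, 3 → $t1=18+3=21
cmp $t1, 21  (cmp 21,21)
bne top: not taken
sub $t5, $t5, 1 → $t5=(-9)-1=-10
halt.
Total executed instructions: 28.

28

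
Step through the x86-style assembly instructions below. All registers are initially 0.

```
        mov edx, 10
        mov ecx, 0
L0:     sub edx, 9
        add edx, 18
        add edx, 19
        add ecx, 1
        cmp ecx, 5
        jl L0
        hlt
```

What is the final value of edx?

150

after mov edx, 10: edx=10
after mov ecx, 0: ecx=0
after sub edx, 9: edx=10-9=1
after add edx, 18: edx=1+18=19
after add edx, 19: edx=19+19=38
after add ecx, 1: ecx=0+1=1
cmp ecx, 5  (cmp 1,5)
jl L0: taken
after sub edx, 9: edx=38-9=29
after add edx, 18: edx=29+18=47
after add edx, 19: edx=47+19=66
after add ecx, 1: ecx=1+1=2
cmp ecx, 5  (cmp 2,5)
jl L0: taken
after sub edx, 9: edx=66-9=57
after add edx, 18: edx=57+18=75
after add edx, 19: edx=75+19=94
after add ecx, 1: ecx=2+1=3
cmp ecx, 5  (cmp 3,5)
jl L0: taken
after sub edx, 9: edx=94-9=85
after add edx, 18: edx=85+18=103
after add edx, 19: edx=103+19=122
after add ecx, 1: ecx=3+1=4
cmp ecx, 5  (cmp 4,5)
jl L0: taken
after sub edx, 9: edx=122-9=113
after add edx, 18: edx=113+18=131
after add edx, 19: edx=131+19=150
after add ecx, 1: ecx=4+1=5
cmp ecx, 5  (cmp 5,5)
jl L0: not taken
halt.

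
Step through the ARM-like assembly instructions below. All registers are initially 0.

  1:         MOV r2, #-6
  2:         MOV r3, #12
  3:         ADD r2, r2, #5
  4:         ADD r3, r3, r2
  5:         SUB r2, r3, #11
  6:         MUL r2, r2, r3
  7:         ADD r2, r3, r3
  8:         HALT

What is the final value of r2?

22

MOV r2, #-6 → r2=-6
MOV r3, #12 → r3=12
ADD r2, r2, #5 → r2=(-6)+5=-1
ADD r3, r3, r2 → r3=12+(-1)=11
SUB r2, r3, #11 → r2=11-11=0
MUL r2, r2, r3 → r2=0*11=0
ADD r2, r3, r3 → r2=11+11=22
halt.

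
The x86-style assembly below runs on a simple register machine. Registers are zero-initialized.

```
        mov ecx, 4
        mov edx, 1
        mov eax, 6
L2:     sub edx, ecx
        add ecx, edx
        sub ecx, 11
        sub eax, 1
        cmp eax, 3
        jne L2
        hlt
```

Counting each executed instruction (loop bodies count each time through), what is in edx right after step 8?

-3

after mov ecx, 4: ecx=4
after mov edx, 1: edx=1
after mov eax, 6: eax=6
after sub edx, ecx: edx=1-4=-3
after add ecx, edx: ecx=4+(-3)=1
after sub ecx, 11: ecx=1-11=-10
after sub eax, 1: eax=6-1=5
cmp eax, 3  (cmp 5,3)
After step 8: edx = -3.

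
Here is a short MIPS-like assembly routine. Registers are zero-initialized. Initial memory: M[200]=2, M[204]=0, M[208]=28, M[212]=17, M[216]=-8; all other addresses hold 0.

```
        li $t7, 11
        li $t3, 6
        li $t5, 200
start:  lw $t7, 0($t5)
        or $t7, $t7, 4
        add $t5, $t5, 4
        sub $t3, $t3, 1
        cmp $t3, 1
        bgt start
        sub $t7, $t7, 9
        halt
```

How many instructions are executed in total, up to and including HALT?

35

after li $t7, 11: $t7=11
after li $t3, 6: $t3=6
after li $t5, 200: $t5=200
after lw $t7, 0($t5): $t7=M[200]=2
after or $t7, $t7, 4: $t7=2|4=6
after add $t5, $t5, 4: $t5=200+4=204
after sub $t3, $t3, 1: $t3=6-1=5
cmp $t3, 1  (cmp 5,1)
bgt start: taken
after lw $t7, 0($t5): $t7=M[204]=0
after or $t7, $t7, 4: $t7=0|4=4
after add $t5, $t5, 4: $t5=204+4=208
after sub $t3, $t3, 1: $t3=5-1=4
cmp $t3, 1  (cmp 4,1)
bgt start: taken
after lw $t7, 0($t5): $t7=M[208]=28
after or $t7, $t7, 4: $t7=28|4=28
after add $t5, $t5, 4: $t5=208+4=212
after sub $t3, $t3, 1: $t3=4-1=3
cmp $t3, 1  (cmp 3,1)
bgt start: taken
after lw $t7, 0($t5): $t7=M[212]=17
after or $t7, $t7, 4: $t7=17|4=21
after add $t5, $t5, 4: $t5=212+4=216
after sub $t3, $t3, 1: $t3=3-1=2
cmp $t3, 1  (cmp 2,1)
bgt start: taken
after lw $t7, 0($t5): $t7=M[216]=-8
after or $t7, $t7, 4: $t7=(-8)|4=-4
after add $t5, $t5, 4: $t5=216+4=220
after sub $t3, $t3, 1: $t3=2-1=1
cmp $t3, 1  (cmp 1,1)
bgt start: not taken
after sub $t7, $t7, 9: $t7=(-4)-9=-13
halt.
Total executed instructions: 35.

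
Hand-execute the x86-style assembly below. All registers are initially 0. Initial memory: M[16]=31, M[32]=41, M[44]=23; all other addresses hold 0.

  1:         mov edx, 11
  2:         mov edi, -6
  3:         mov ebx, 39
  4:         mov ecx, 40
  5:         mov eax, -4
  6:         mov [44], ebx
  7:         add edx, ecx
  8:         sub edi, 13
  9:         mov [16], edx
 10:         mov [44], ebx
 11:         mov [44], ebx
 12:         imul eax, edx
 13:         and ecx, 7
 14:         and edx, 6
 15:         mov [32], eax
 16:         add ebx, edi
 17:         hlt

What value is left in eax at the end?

after mov edx, 11: edx=11
after mov edi, -6: edi=-6
after mov ebx, 39: ebx=39
after mov ecx, 40: ecx=40
after mov eax, -4: eax=-4
mov [44], ebx → M[44]=39
after add edx, ecx: edx=11+40=51
after sub edi, 13: edi=(-6)-13=-19
mov [16], edx → M[16]=51
mov [44], ebx → M[44]=39
mov [44], ebx → M[44]=39
after imul eax, edx: eax=(-4)*51=-204
after and ecx, 7: ecx=40&7=0
after and edx, 6: edx=51&6=2
mov [32], eax → M[32]=-204
after add ebx, edi: ebx=39+(-19)=20
halt.

-204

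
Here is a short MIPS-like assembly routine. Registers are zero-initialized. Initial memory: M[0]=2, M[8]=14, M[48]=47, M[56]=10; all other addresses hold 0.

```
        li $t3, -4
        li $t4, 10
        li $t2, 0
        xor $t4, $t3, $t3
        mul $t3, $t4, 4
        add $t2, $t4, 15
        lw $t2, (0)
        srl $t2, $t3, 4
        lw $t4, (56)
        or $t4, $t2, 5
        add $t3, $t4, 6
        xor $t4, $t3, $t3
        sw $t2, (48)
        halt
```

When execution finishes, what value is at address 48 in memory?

0

after li $t3, -4: $t3=-4
after li $t4, 10: $t4=10
after li $t2, 0: $t2=0
after xor $t4, $t3, $t3: $t4=(-4)^(-4)=0
after mul $t3, $t4, 4: $t3=0*4=0
after add $t2, $t4, 15: $t2=0+15=15
after lw $t2, (0): $t2=M[0]=2
after srl $t2, $t3, 4: $t2=0>>4=0
after lw $t4, (56): $t4=M[56]=10
after or $t4, $t2, 5: $t4=0|5=5
after add $t3, $t4, 6: $t3=5+6=11
after xor $t4, $t3, $t3: $t4=11^11=0
sw $t2, (48) → M[48]=0
halt.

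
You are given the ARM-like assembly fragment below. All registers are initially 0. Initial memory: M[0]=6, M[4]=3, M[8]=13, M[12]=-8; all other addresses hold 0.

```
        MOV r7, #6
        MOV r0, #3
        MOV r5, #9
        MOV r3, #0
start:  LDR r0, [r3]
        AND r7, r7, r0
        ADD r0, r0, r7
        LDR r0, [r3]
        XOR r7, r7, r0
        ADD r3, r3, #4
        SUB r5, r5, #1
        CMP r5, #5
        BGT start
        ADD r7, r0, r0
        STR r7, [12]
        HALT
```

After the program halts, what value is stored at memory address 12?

-16

r7=6
r0=3
r5=9
r3=0
r0=M[0]=6
r7=6&6=6
r0=6+6=12
r0=M[0]=6
r7=6^6=0
r3=0+4=4
r5=9-1=8
CMP r5, #5  (cmp 8,5)
BGT start: taken
r0=M[4]=3
r7=0&3=0
r0=3+0=3
r0=M[4]=3
r7=0^3=3
r3=4+4=8
r5=8-1=7
CMP r5, #5  (cmp 7,5)
BGT start: taken
r0=M[8]=13
r7=3&13=1
r0=13+1=14
r0=M[8]=13
r7=1^13=12
r3=8+4=12
r5=7-1=6
CMP r5, #5  (cmp 6,5)
BGT start: taken
r0=M[12]=-8
r7=12&(-8)=8
r0=(-8)+8=0
r0=M[12]=-8
r7=8^(-8)=-16
r3=12+4=16
r5=6-1=5
CMP r5, #5  (cmp 5,5)
BGT start: not taken
r7=(-8)+(-8)=-16
STR r7, [12] → M[12]=-16
halt.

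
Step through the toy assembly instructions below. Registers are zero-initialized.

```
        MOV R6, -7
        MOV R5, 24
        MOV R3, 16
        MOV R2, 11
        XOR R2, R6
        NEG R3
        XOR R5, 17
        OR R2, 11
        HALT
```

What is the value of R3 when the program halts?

-16

MOV R6, -7 → R6=-7
MOV R5, 24 → R5=24
MOV R3, 16 → R3=16
MOV R2, 11 → R2=11
XOR R2, R6 → R2=11^(-7)=-14
NEG R3 → R3=-(16)=-16
XOR R5, 17 → R5=24^17=9
OR R2, 11 → R2=(-14)|11=-5
halt.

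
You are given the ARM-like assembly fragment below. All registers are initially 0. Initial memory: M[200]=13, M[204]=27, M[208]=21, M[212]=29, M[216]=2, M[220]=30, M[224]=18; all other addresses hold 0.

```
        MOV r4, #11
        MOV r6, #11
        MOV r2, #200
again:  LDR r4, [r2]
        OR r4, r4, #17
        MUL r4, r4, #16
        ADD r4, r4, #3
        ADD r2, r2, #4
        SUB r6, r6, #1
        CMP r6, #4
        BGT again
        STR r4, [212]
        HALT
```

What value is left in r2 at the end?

r4=11
r6=11
r2=200
r4=M[200]=13
r4=13|17=29
r4=29*16=464
r4=464+3=467
r2=200+4=204
r6=11-1=10
CMP r6, #4  (cmp 10,4)
BGT again: taken
r4=M[204]=27
r4=27|17=27
r4=27*16=432
r4=432+3=435
r2=204+4=208
r6=10-1=9
CMP r6, #4  (cmp 9,4)
BGT again: taken
r4=M[208]=21
r4=21|17=21
r4=21*16=336
r4=336+3=339
r2=208+4=212
r6=9-1=8
CMP r6, #4  (cmp 8,4)
BGT again: taken
r4=M[212]=29
r4=29|17=29
r4=29*16=464
r4=464+3=467
r2=212+4=216
r6=8-1=7
CMP r6, #4  (cmp 7,4)
BGT again: taken
r4=M[216]=2
r4=2|17=19
r4=19*16=304
r4=304+3=307
r2=216+4=220
r6=7-1=6
CMP r6, #4  (cmp 6,4)
BGT again: taken
r4=M[220]=30
r4=30|17=31
r4=31*16=496
r4=496+3=499
r2=220+4=224
r6=6-1=5
CMP r6, #4  (cmp 5,4)
BGT again: taken
r4=M[224]=18
r4=18|17=19
r4=19*16=304
r4=304+3=307
r2=224+4=228
r6=5-1=4
CMP r6, #4  (cmp 4,4)
BGT again: not taken
STR r4, [212] → M[212]=307
halt.

228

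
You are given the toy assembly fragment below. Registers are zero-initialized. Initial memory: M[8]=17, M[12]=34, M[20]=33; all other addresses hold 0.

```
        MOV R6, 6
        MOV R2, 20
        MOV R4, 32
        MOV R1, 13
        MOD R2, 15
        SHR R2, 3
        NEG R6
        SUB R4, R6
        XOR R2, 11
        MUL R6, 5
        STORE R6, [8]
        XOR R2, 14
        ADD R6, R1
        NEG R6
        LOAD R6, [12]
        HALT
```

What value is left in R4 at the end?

38

after MOV R6, 6: R6=6
after MOV R2, 20: R2=20
after MOV R4, 32: R4=32
after MOV R1, 13: R1=13
after MOD R2, 15: R2=20%15=5
after SHR R2, 3: R2=5>>3=0
after NEG R6: R6=-(6)=-6
after SUB R4, R6: R4=32-(-6)=38
after XOR R2, 11: R2=0^11=11
after MUL R6, 5: R6=(-6)*5=-30
STORE R6, [8] → M[8]=-30
after XOR R2, 14: R2=11^14=5
after ADD R6, R1: R6=(-30)+13=-17
after NEG R6: R6=-(-17)=17
after LOAD R6, [12]: R6=M[12]=34
halt.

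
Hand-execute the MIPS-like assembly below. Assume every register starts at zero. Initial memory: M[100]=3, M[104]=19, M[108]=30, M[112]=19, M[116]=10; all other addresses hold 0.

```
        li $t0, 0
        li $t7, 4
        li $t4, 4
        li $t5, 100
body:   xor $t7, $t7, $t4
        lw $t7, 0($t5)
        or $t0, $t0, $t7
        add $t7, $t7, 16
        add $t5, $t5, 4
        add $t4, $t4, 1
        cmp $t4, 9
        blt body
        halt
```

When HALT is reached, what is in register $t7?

after li $t0, 0: $t0=0
after li $t7, 4: $t7=4
after li $t4, 4: $t4=4
after li $t5, 100: $t5=100
after xor $t7, $t7, $t4: $t7=4^4=0
after lw $t7, 0($t5): $t7=M[100]=3
after or $t0, $t0, $t7: $t0=0|3=3
after add $t7, $t7, 16: $t7=3+16=19
after add $t5, $t5, 4: $t5=100+4=104
after add $t4, $t4, 1: $t4=4+1=5
cmp $t4, 9  (cmp 5,9)
blt body: taken
after xor $t7, $t7, $t4: $t7=19^5=22
after lw $t7, 0($t5): $t7=M[104]=19
after or $t0, $t0, $t7: $t0=3|19=19
after add $t7, $t7, 16: $t7=19+16=35
after add $t5, $t5, 4: $t5=104+4=108
after add $t4, $t4, 1: $t4=5+1=6
cmp $t4, 9  (cmp 6,9)
blt body: taken
after xor $t7, $t7, $t4: $t7=35^6=37
after lw $t7, 0($t5): $t7=M[108]=30
after or $t0, $t0, $t7: $t0=19|30=31
after add $t7, $t7, 16: $t7=30+16=46
after add $t5, $t5, 4: $t5=108+4=112
after add $t4, $t4, 1: $t4=6+1=7
cmp $t4, 9  (cmp 7,9)
blt body: taken
after xor $t7, $t7, $t4: $t7=46^7=41
after lw $t7, 0($t5): $t7=M[112]=19
after or $t0, $t0, $t7: $t0=31|19=31
after add $t7, $t7, 16: $t7=19+16=35
after add $t5, $t5, 4: $t5=112+4=116
after add $t4, $t4, 1: $t4=7+1=8
cmp $t4, 9  (cmp 8,9)
blt body: taken
after xor $t7, $t7, $t4: $t7=35^8=43
after lw $t7, 0($t5): $t7=M[116]=10
after or $t0, $t0, $t7: $t0=31|10=31
after add $t7, $t7, 16: $t7=10+16=26
after add $t5, $t5, 4: $t5=116+4=120
after add $t4, $t4, 1: $t4=8+1=9
cmp $t4, 9  (cmp 9,9)
blt body: not taken
halt.

26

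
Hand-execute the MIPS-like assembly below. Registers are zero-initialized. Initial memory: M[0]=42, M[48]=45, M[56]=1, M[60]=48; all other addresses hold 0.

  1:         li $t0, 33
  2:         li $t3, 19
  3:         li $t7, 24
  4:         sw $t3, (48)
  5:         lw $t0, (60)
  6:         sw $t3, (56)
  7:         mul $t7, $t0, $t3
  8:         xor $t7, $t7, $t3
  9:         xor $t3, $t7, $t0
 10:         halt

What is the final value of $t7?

899

after li $t0, 33: $t0=33
after li $t3, 19: $t3=19
after li $t7, 24: $t7=24
sw $t3, (48) → M[48]=19
after lw $t0, (60): $t0=M[60]=48
sw $t3, (56) → M[56]=19
after mul $t7, $t0, $t3: $t7=48*19=912
after xor $t7, $t7, $t3: $t7=912^19=899
after xor $t3, $t7, $t0: $t3=899^48=947
halt.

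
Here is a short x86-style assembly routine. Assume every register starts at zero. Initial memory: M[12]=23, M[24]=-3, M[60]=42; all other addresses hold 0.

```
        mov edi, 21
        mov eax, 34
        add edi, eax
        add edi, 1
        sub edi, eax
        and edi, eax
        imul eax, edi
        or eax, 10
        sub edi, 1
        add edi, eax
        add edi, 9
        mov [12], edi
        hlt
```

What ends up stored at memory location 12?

mov edi, 21 → edi=21
mov eax, 34 → eax=34
add edi, eax → edi=21+34=55
add edi, 1 → edi=55+1=56
sub edi, eax → edi=56-34=22
and edi, eax → edi=22&34=2
imul eax, edi → eax=34*2=68
or eax, 10 → eax=68|10=78
sub edi, 1 → edi=2-1=1
add edi, eax → edi=1+78=79
add edi, 9 → edi=79+9=88
mov [12], edi → M[12]=88
halt.

88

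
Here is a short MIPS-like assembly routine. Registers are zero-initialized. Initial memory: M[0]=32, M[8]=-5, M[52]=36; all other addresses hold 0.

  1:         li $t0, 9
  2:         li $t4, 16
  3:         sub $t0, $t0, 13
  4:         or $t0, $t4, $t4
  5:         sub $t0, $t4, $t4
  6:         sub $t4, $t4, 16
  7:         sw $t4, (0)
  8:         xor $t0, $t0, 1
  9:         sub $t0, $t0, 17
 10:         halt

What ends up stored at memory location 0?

li $t0, 9 → $t0=9
li $t4, 16 → $t4=16
sub $t0, $t0, 13 → $t0=9-13=-4
or $t0, $t4, $t4 → $t0=16|16=16
sub $t0, $t4, $t4 → $t0=16-16=0
sub $t4, $t4, 16 → $t4=16-16=0
sw $t4, (0) → M[0]=0
xor $t0, $t0, 1 → $t0=0^1=1
sub $t0, $t0, 17 → $t0=1-17=-16
halt.

0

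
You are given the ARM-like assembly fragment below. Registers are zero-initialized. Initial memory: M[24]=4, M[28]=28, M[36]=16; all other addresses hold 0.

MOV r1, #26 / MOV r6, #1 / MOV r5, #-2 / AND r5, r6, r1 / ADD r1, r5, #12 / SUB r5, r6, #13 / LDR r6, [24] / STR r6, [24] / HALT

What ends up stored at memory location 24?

r1=26
r6=1
r5=-2
r5=1&26=0
r1=0+12=12
r5=1-13=-12
r6=M[24]=4
STR r6, [24] → M[24]=4
halt.

4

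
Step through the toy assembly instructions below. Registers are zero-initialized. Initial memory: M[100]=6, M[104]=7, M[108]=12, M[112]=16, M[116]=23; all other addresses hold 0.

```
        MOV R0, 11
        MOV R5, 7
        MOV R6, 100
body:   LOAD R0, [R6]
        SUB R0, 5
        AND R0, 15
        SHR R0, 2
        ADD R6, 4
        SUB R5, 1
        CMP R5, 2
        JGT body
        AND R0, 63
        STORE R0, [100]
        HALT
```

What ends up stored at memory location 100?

MOV R0, 11 → R0=11
MOV R5, 7 → R5=7
MOV R6, 100 → R6=100
LOAD R0, [R6] → R0=M[100]=6
SUB R0, 5 → R0=6-5=1
AND R0, 15 → R0=1&15=1
SHR R0, 2 → R0=1>>2=0
ADD R6, 4 → R6=100+4=104
SUB R5, 1 → R5=7-1=6
CMP R5, 2  (cmp 6,2)
JGT body: taken
LOAD R0, [R6] → R0=M[104]=7
SUB R0, 5 → R0=7-5=2
AND R0, 15 → R0=2&15=2
SHR R0, 2 → R0=2>>2=0
ADD R6, 4 → R6=104+4=108
SUB R5, 1 → R5=6-1=5
CMP R5, 2  (cmp 5,2)
JGT body: taken
LOAD R0, [R6] → R0=M[108]=12
SUB R0, 5 → R0=12-5=7
AND R0, 15 → R0=7&15=7
SHR R0, 2 → R0=7>>2=1
ADD R6, 4 → R6=108+4=112
SUB R5, 1 → R5=5-1=4
CMP R5, 2  (cmp 4,2)
JGT body: taken
LOAD R0, [R6] → R0=M[112]=16
SUB R0, 5 → R0=16-5=11
AND R0, 15 → R0=11&15=11
SHR R0, 2 → R0=11>>2=2
ADD R6, 4 → R6=112+4=116
SUB R5, 1 → R5=4-1=3
CMP R5, 2  (cmp 3,2)
JGT body: taken
LOAD R0, [R6] → R0=M[116]=23
SUB R0, 5 → R0=23-5=18
AND R0, 15 → R0=18&15=2
SHR R0, 2 → R0=2>>2=0
ADD R6, 4 → R6=116+4=120
SUB R5, 1 → R5=3-1=2
CMP R5, 2  (cmp 2,2)
JGT body: not taken
AND R0, 63 → R0=0&63=0
STORE R0, [100] → M[100]=0
halt.

0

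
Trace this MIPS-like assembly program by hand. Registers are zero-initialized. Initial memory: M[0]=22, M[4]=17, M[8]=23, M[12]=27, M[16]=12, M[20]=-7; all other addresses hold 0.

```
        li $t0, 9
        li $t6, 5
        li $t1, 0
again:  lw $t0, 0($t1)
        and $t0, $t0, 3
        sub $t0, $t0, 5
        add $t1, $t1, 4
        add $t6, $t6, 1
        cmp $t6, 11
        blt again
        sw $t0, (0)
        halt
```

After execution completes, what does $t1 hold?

li $t0, 9 → $t0=9
li $t6, 5 → $t6=5
li $t1, 0 → $t1=0
lw $t0, 0($t1) → $t0=M[0]=22
and $t0, $t0, 3 → $t0=22&3=2
sub $t0, $t0, 5 → $t0=2-5=-3
add $t1, $t1, 4 → $t1=0+4=4
add $t6, $t6, 1 → $t6=5+1=6
cmp $t6, 11  (cmp 6,11)
blt again: taken
lw $t0, 0($t1) → $t0=M[4]=17
and $t0, $t0, 3 → $t0=17&3=1
sub $t0, $t0, 5 → $t0=1-5=-4
add $t1, $t1, 4 → $t1=4+4=8
add $t6, $t6, 1 → $t6=6+1=7
cmp $t6, 11  (cmp 7,11)
blt again: taken
lw $t0, 0($t1) → $t0=M[8]=23
and $t0, $t0, 3 → $t0=23&3=3
sub $t0, $t0, 5 → $t0=3-5=-2
add $t1, $t1, 4 → $t1=8+4=12
add $t6, $t6, 1 → $t6=7+1=8
cmp $t6, 11  (cmp 8,11)
blt again: taken
lw $t0, 0($t1) → $t0=M[12]=27
and $t0, $t0, 3 → $t0=27&3=3
sub $t0, $t0, 5 → $t0=3-5=-2
add $t1, $t1, 4 → $t1=12+4=16
add $t6, $t6, 1 → $t6=8+1=9
cmp $t6, 11  (cmp 9,11)
blt again: taken
lw $t0, 0($t1) → $t0=M[16]=12
and $t0, $t0, 3 → $t0=12&3=0
sub $t0, $t0, 5 → $t0=0-5=-5
add $t1, $t1, 4 → $t1=16+4=20
add $t6, $t6, 1 → $t6=9+1=10
cmp $t6, 11  (cmp 10,11)
blt again: taken
lw $t0, 0($t1) → $t0=M[20]=-7
and $t0, $t0, 3 → $t0=(-7)&3=1
sub $t0, $t0, 5 → $t0=1-5=-4
add $t1, $t1, 4 → $t1=20+4=24
add $t6, $t6, 1 → $t6=10+1=11
cmp $t6, 11  (cmp 11,11)
blt again: not taken
sw $t0, (0) → M[0]=-4
halt.

24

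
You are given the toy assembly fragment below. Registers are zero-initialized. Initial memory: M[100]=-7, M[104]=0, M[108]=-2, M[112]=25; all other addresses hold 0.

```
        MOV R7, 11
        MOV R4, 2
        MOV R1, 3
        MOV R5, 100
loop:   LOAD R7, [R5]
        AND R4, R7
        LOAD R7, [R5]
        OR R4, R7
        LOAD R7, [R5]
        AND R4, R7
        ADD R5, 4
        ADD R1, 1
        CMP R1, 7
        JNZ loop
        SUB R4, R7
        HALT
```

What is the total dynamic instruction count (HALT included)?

R7=11
R4=2
R1=3
R5=100
R7=M[100]=-7
R4=2&(-7)=0
R7=M[100]=-7
R4=0|(-7)=-7
R7=M[100]=-7
R4=(-7)&(-7)=-7
R5=100+4=104
R1=3+1=4
CMP R1, 7  (cmp 4,7)
JNZ loop: taken
R7=M[104]=0
R4=(-7)&0=0
R7=M[104]=0
R4=0|0=0
R7=M[104]=0
R4=0&0=0
R5=104+4=108
R1=4+1=5
CMP R1, 7  (cmp 5,7)
JNZ loop: taken
R7=M[108]=-2
R4=0&(-2)=0
R7=M[108]=-2
R4=0|(-2)=-2
R7=M[108]=-2
R4=(-2)&(-2)=-2
R5=108+4=112
R1=5+1=6
CMP R1, 7  (cmp 6,7)
JNZ loop: taken
R7=M[112]=25
R4=(-2)&25=24
R7=M[112]=25
R4=24|25=25
R7=M[112]=25
R4=25&25=25
R5=112+4=116
R1=6+1=7
CMP R1, 7  (cmp 7,7)
JNZ loop: not taken
R4=25-25=0
halt.
Total executed instructions: 46.

46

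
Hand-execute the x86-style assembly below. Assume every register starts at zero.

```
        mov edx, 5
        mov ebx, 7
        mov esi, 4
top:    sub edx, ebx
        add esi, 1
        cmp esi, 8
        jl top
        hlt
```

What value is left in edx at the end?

after mov edx, 5: edx=5
after mov ebx, 7: ebx=7
after mov esi, 4: esi=4
after sub edx, ebx: edx=5-7=-2
after add esi, 1: esi=4+1=5
cmp esi, 8  (cmp 5,8)
jl top: taken
after sub edx, ebx: edx=(-2)-7=-9
after add esi, 1: esi=5+1=6
cmp esi, 8  (cmp 6,8)
jl top: taken
after sub edx, ebx: edx=(-9)-7=-16
after add esi, 1: esi=6+1=7
cmp esi, 8  (cmp 7,8)
jl top: taken
after sub edx, ebx: edx=(-16)-7=-23
after add esi, 1: esi=7+1=8
cmp esi, 8  (cmp 8,8)
jl top: not taken
halt.

-23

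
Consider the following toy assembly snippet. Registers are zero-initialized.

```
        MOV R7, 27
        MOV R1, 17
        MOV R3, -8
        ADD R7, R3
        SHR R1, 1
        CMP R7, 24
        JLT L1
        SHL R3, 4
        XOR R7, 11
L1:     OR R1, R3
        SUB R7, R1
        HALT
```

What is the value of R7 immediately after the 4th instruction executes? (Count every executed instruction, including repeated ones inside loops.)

R7=27
R1=17
R3=-8
R7=27+(-8)=19
After step 4: R7 = 19.

19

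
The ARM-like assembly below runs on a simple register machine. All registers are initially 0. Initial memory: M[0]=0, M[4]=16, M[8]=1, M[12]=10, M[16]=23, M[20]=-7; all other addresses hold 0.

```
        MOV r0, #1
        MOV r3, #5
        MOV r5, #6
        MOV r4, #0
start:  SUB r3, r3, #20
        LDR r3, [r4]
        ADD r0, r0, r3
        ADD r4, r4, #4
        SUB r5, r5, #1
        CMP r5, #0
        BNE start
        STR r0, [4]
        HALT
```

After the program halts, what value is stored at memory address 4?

44

after MOV r0, #1: r0=1
after MOV r3, #5: r3=5
after MOV r5, #6: r5=6
after MOV r4, #0: r4=0
after SUB r3, r3, #20: r3=5-20=-15
after LDR r3, [r4]: r3=M[0]=0
after ADD r0, r0, r3: r0=1+0=1
after ADD r4, r4, #4: r4=0+4=4
after SUB r5, r5, #1: r5=6-1=5
CMP r5, #0  (cmp 5,0)
BNE start: taken
after SUB r3, r3, #20: r3=0-20=-20
after LDR r3, [r4]: r3=M[4]=16
after ADD r0, r0, r3: r0=1+16=17
after ADD r4, r4, #4: r4=4+4=8
after SUB r5, r5, #1: r5=5-1=4
CMP r5, #0  (cmp 4,0)
BNE start: taken
after SUB r3, r3, #20: r3=16-20=-4
after LDR r3, [r4]: r3=M[8]=1
after ADD r0, r0, r3: r0=17+1=18
after ADD r4, r4, #4: r4=8+4=12
after SUB r5, r5, #1: r5=4-1=3
CMP r5, #0  (cmp 3,0)
BNE start: taken
after SUB r3, r3, #20: r3=1-20=-19
after LDR r3, [r4]: r3=M[12]=10
after ADD r0, r0, r3: r0=18+10=28
after ADD r4, r4, #4: r4=12+4=16
after SUB r5, r5, #1: r5=3-1=2
CMP r5, #0  (cmp 2,0)
BNE start: taken
after SUB r3, r3, #20: r3=10-20=-10
after LDR r3, [r4]: r3=M[16]=23
after ADD r0, r0, r3: r0=28+23=51
after ADD r4, r4, #4: r4=16+4=20
after SUB r5, r5, #1: r5=2-1=1
CMP r5, #0  (cmp 1,0)
BNE start: taken
after SUB r3, r3, #20: r3=23-20=3
after LDR r3, [r4]: r3=M[20]=-7
after ADD r0, r0, r3: r0=51+(-7)=44
after ADD r4, r4, #4: r4=20+4=24
after SUB r5, r5, #1: r5=1-1=0
CMP r5, #0  (cmp 0,0)
BNE start: not taken
STR r0, [4] → M[4]=44
halt.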